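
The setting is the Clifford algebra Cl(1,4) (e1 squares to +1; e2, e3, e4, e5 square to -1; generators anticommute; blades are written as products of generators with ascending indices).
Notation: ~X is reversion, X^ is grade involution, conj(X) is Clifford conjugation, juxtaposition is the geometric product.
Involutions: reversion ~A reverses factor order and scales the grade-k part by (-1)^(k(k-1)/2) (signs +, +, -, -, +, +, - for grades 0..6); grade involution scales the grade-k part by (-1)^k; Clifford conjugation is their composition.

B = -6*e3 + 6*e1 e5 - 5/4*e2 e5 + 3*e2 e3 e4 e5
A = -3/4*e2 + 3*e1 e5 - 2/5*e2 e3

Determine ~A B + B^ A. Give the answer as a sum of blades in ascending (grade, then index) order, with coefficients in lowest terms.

first term: -18 + 12/5*e2 - 15/16*e5 + 15/4*e1 e2 + 9/2*e2 e3 - 1/2*e3 e5 - 6/5*e4 e5 + 9/2*e1 e2 e5 - 18*e1 e3 e5 + 9/4*e3 e4 e5 - 9*e1 e2 e3 e4 + 12/5*e1 e2 e3 e5
second term: 18 - 12/5*e2 + 15/16*e5 + 15/4*e1 e2 + 9/2*e2 e3 - 1/2*e3 e5 + 6/5*e4 e5 + 9/2*e1 e2 e5 - 18*e1 e3 e5 - 9/4*e3 e4 e5 - 9*e1 e2 e3 e4 - 12/5*e1 e2 e3 e5
Answer: 15/2*e1 e2 + 9*e2 e3 - e3 e5 + 9*e1 e2 e5 - 36*e1 e3 e5 - 18*e1 e2 e3 e4


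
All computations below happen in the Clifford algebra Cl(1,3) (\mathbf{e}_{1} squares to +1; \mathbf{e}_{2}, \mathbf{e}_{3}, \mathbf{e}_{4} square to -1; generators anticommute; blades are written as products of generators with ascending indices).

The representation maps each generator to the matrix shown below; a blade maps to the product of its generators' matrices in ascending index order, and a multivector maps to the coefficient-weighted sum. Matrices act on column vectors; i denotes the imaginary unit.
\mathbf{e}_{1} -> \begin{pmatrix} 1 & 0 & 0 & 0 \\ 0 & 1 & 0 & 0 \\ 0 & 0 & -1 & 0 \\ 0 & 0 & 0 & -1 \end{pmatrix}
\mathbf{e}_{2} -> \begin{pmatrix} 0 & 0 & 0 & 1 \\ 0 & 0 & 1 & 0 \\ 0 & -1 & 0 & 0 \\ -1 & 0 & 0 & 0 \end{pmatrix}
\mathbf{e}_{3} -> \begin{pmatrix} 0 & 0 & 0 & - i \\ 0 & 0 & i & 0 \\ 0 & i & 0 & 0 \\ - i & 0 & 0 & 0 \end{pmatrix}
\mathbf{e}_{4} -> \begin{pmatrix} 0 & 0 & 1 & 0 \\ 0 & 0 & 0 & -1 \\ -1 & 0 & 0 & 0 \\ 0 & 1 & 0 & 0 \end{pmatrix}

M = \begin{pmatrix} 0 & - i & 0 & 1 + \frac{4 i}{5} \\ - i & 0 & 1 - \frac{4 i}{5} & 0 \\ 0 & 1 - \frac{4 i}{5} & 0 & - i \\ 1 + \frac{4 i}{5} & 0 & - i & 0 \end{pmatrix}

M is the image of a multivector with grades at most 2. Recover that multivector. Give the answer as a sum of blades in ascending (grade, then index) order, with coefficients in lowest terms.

Method: the blade images are trace-orthogonal — tr(rho(e_A) rho(e_B)^-1) = 4 if A = B and 0 otherwise — and rho(e_A)^-1 = (e_A)^2 * rho(e_A) with (e_A)^2 = +1 or -1, so the coefficient of e_A in the preimage is (e_A)^2 * tr(M rho(e_A))/4.
Nonzero projections over blades of grade <= 2: e_{3}: (e_{3})^2 = -1, tr(M rho(e_{3})) = \frac{16}{5}, coefficient -\frac{4}{5}; e_{1} e_{2}: (e_{1} e_{2})^2 = +1, tr(M rho(e_{1} e_{2})) = 4, coefficient 1; e_{3} e_{4}: (e_{3} e_{4})^2 = -1, tr(M rho(e_{3} e_{4})) = -4, coefficient 1. Every other blade of grade <= 2 projects to 0.
Answer: -\frac{4}{5} e_{3} + e_{1} e_{2} + e_{3} e_{4}


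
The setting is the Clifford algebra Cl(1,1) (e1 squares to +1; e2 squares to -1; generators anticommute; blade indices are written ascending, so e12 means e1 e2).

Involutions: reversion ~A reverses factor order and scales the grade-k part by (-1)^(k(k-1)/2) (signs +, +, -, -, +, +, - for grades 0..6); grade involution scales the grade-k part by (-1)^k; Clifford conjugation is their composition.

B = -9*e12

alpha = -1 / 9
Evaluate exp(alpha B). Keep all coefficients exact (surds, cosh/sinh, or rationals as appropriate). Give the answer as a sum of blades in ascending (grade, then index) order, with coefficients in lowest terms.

B^2 = (-9)^2*(e12)^2 = 81*(+1) = 81 (a basis 2-blade squares to minus the product of its generators' squares).
B^2 = 81 — hyperbolic case — the even/odd split gives cosh and sinh: l = 9, alpha*l = -1, so exp(alpha B) = cosh(-1) + (sinh(-1)/9)*B = cosh(1) + (-sinh(1)/9)*B.
Answer: cosh(1) + sinh(1)*e12


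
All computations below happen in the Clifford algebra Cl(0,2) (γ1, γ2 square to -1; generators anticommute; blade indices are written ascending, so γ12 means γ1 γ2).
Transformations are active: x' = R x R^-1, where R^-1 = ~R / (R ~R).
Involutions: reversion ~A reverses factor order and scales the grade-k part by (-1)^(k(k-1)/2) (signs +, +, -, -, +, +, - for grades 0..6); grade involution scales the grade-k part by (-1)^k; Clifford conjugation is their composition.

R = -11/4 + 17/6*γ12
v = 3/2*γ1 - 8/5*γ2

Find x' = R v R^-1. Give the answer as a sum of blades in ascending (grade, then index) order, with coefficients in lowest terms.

~R = -11/4 - 17/6*γ12, and R ~R = 2245/144, so R^-1 = ~R / (2245/144).
R v = 49/120*γ1 + 173/20*γ2
Answer: -36909/22450*γ1 - 16294/11225*γ2


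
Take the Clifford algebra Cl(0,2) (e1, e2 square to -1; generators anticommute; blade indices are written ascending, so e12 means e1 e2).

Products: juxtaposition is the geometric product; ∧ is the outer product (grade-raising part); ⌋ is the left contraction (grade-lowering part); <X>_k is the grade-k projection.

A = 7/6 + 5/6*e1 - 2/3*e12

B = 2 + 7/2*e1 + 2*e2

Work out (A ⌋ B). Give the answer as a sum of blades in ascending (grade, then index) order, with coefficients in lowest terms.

step 1: -7/12 + 49/12*e1 + 7/3*e2
Answer: -7/12 + 49/12*e1 + 7/3*e2


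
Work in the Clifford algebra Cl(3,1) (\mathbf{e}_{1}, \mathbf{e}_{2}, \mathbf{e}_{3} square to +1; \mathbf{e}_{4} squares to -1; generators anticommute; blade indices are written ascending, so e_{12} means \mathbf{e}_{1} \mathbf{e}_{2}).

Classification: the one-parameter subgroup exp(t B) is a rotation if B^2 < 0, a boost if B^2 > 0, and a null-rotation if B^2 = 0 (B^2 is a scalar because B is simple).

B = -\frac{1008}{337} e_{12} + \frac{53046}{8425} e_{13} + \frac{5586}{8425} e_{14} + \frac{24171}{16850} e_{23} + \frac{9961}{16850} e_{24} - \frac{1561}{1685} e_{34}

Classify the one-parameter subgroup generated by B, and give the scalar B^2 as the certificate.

B^2 term by term: the squares give (-\frac{1008}{337})^2*(e_{12})^2 + (\frac{53046}{8425})^2*(e_{13})^2 + (\frac{5586}{8425})^2*(e_{14})^2 + (\frac{24171}{16850})^2*(e_{23})^2 + (\frac{9961}{16850})^2*(e_{24})^2 + (-\frac{1561}{1685})^2*(e_{34})^2 = \frac{1016064}{113569}*(-1) + \frac{2813878116}{70980625}*(-1) + \frac{31203396}{70980625}*(+1) + \frac{584237241}{283922500}*(-1) + \frac{99221521}{283922500}*(+1) + \frac{2436721}{2839225}*(+1) = -49 (each basis 2-blade squares to minus the product of its generators' squares); cross terms between blades sharing an index anticommute and cancel; the commuting (index-disjoint) pairs give grade-4 terms 2*c*c'*(blade product), which cancel blade by blade — e_{1234}: \frac{3146976}{567845} - \frac{528391206}{70980625} + \frac{135019206}{70980625} = 0 — confirming B is simple. So B^2 = -49.
Answer: rotation, certificate B^2 = -49. Why this suffices: the scalar -49 survives any versor conjugation, so its sign alone determines the class however B is presented.


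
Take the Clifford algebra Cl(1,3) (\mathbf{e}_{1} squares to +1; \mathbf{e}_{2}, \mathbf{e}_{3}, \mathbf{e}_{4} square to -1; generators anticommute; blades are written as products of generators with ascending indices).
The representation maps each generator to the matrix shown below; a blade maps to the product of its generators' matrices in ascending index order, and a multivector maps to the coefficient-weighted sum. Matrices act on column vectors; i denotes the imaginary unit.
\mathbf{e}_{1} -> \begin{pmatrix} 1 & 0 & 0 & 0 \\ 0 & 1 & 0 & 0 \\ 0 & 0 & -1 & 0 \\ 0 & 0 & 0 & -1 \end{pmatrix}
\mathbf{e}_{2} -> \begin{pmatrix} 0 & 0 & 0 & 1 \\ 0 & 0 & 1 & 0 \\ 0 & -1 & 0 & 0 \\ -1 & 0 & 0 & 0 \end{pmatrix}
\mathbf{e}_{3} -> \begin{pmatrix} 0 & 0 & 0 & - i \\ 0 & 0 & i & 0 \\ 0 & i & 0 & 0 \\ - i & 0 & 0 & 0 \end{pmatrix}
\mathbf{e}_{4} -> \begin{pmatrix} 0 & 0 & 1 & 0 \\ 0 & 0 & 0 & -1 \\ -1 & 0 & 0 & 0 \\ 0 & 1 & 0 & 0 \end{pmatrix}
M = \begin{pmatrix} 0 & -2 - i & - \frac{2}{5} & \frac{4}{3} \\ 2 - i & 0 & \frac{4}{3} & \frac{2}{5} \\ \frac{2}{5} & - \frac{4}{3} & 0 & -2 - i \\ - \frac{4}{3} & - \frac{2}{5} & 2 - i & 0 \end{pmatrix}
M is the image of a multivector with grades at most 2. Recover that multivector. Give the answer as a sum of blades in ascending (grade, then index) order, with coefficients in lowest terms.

Method: the blade images are trace-orthogonal — tr(rho(e_A) rho(e_B)^-1) = 4 if A = B and 0 otherwise — and rho(e_A)^-1 = (e_A)^2 * rho(e_A) with (e_A)^2 = +1 or -1, so the coefficient of e_A in the preimage is (e_A)^2 * tr(M rho(e_A))/4.
Nonzero projections over blades of grade <= 2: e_{2}: (e_{2})^2 = -1, tr(M rho(e_{2})) = - \frac{16}{3}, coefficient \frac{4}{3}; e_{4}: (e_{4})^2 = -1, tr(M rho(e_{4})) = \frac{8}{5}, coefficient -\frac{2}{5}; e_{2} e_{4}: (e_{2} e_{4})^2 = -1, tr(M rho(e_{2} e_{4})) = 8, coefficient -2; e_{3} e_{4}: (e_{3} e_{4})^2 = -1, tr(M rho(e_{3} e_{4})) = -4, coefficient 1. Every other blade of grade <= 2 projects to 0.
Answer: \frac{4}{3} e_{2} - \frac{2}{5} e_{4} - 2 e_{2} e_{4} + e_{3} e_{4}


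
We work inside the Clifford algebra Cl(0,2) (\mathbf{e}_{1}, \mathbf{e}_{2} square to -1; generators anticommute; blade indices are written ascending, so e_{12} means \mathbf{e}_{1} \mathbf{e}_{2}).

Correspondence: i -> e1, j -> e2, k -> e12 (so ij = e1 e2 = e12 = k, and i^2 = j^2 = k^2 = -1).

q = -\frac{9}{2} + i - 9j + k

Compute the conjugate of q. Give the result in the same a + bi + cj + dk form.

In blades: q = -\frac{9}{2} + e_{1} - 9 e_{2} + e_{12}.
Conjugation here is Clifford conjugation: the scalar is fixed and the grade-1 and grade-2 blades all flip sign, giving -\frac{9}{2} - e_{1} + 9 e_{2} - e_{12}; translating back:
Answer: -\frac{9}{2} - i + 9j - k


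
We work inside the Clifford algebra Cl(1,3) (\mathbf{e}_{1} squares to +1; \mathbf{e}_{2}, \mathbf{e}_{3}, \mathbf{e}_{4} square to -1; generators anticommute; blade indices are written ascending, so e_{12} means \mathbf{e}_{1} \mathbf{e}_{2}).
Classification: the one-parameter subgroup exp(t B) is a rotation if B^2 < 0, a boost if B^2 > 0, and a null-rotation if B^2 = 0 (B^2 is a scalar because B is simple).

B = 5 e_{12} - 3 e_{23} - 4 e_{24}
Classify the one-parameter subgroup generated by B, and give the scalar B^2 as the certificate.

B^2 term by term: the squares give (5)^2*(e_{12})^2 + (-3)^2*(e_{23})^2 + (-4)^2*(e_{24})^2 = 25*(+1) + 9*(-1) + 16*(-1) = 0 (each basis 2-blade squares to minus the product of its generators' squares); cross terms between blades sharing an index anticommute and cancel. So B^2 = 0.
Answer: null-rotation, certificate B^2 = 0. Because 0 is invariant under every versor sandwich, the classification follows from its sign alone.


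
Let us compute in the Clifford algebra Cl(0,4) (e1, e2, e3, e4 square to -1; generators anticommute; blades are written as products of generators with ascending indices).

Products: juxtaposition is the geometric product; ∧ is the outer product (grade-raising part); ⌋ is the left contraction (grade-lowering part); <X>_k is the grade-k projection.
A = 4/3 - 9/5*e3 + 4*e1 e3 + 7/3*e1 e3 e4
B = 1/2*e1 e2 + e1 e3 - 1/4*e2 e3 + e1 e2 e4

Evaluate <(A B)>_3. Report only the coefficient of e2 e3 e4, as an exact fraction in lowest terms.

step 1: -4 - 9/5*e1 + 9/20*e2 - 7/3*e4 - 1/3*e1 e2 + 4/3*e1 e3 - 9/10*e1 e2 e3 + 3/4*e1 e2 e4 - 31/6*e2 e3 e4 - 9/5*e1 e2 e3 e4
step 2: -9/10*e1 e2 e3 + 3/4*e1 e2 e4 - 31/6*e2 e3 e4
Answer: -31/6


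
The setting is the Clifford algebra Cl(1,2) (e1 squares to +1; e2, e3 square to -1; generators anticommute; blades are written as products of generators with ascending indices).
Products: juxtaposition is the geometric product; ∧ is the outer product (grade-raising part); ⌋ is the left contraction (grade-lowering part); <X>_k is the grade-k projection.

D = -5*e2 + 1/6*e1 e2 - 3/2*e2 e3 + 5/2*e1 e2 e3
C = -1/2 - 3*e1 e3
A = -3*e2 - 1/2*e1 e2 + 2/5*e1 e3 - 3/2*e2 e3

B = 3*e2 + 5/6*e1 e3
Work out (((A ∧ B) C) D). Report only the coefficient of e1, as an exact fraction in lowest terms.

step 1: 13/10*e1 e2 e3
step 2: 39/10*e2 - 13/20*e1 e2 e3
step 3: 169/8 - 13/40*e1 + 689/120*e3 + 13*e1 e3
Answer: -13/40


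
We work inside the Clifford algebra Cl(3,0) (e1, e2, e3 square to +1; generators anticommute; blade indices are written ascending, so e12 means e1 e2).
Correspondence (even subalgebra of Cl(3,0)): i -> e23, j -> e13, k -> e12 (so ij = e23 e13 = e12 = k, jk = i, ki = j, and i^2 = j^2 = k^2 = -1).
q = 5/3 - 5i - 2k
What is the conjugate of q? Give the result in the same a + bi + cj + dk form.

In blades: q = 5/3 - 2*e12 - 5*e23.
Quaternion conjugation is reversion on the even subalgebra: the scalar is fixed and every grade-2 blade flips sign, giving 5/3 + 2*e12 + 5*e23; translating back:
Answer: 5/3 + 5i + 2k


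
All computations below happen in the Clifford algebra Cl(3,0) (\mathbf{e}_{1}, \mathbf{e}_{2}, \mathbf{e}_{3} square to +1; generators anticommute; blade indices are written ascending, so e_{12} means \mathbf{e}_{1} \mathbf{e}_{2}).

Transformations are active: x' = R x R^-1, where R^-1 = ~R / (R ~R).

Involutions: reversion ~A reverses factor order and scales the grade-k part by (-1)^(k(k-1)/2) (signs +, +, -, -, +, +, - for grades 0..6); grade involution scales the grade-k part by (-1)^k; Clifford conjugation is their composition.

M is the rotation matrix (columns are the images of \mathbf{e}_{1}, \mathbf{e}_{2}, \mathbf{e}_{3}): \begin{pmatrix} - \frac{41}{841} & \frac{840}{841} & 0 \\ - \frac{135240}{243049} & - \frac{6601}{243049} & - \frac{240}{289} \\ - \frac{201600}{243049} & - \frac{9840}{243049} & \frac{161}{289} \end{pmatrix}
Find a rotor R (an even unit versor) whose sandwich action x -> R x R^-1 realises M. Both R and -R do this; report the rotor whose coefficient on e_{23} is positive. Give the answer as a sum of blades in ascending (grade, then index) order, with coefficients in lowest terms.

Method: write R = a + b12*e_{12} + b13*e_{13} + b23*e_{23} with a^2 + b12^2 + b13^2 + b23^2 = 1 (so R^-1 = ~R). Expanding the columns R e_j ~R gives tr M = 4a^2 - 1 and, from the antisymmetric part, M21 - M12 = -4a*b12, M13 - M31 = 4a*b13, M32 - M23 = -4a*b23.
Here tr M = \frac{116951}{243049}, so a^2 = (1 + tr M)/4 = \frac{90000}{243049} and a = ±\frac{300}{493}. Taking a = \frac{300}{493}: M21 - M12 = -\frac{378000}{243049}, M13 - M31 = \frac{201600}{243049}, M32 - M23 = \frac{192000}{243049}, giving b12 = \frac{315}{493}, b13 = \frac{168}{493}, b23 = -\frac{160}{493}, i.e. R = \frac{300}{493} + \frac{315}{493} e_{12} + \frac{168}{493} e_{13} - \frac{160}{493} e_{23}.
Its e_{23} coefficient is negative, so report the other preimage -R.
Answer: -\frac{300}{493} - \frac{315}{493} e_{12} - \frac{168}{493} e_{13} + \frac{160}{493} e_{23}. Uniqueness: Spin(3) -> SO(3) maps R and -R to the same rotation of trace \frac{116951}{243049}; fixing the sign of the e_{23} coefficient removes the ambiguity.


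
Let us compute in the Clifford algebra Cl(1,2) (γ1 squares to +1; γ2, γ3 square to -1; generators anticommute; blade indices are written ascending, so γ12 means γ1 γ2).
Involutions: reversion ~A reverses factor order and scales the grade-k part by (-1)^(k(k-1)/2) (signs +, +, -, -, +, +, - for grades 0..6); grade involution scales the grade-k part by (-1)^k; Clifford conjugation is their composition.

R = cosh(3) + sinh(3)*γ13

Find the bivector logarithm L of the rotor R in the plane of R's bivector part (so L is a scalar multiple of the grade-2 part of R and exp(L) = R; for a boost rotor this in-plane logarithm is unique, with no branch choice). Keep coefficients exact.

The scalar part of R is cosh(3), giving the rapidity magnitude (cosh is even); the bivector part supplies orientation, its quotient by sinh of the rapidity is the plane, and L = rapidity * plane — unique in that plane, since flipping both signs leaves L unchanged.
Concretely: cosh(rapidity) = cosh(3) gives rapidity = ±3, and since rapidity/sinh(rapidity) is even the sign is immaterial: L = (rapidity/sinh(rapidity)) * <R>_2 = (3/sinh(3)) * <R>_2.
Answer: 3*γ13


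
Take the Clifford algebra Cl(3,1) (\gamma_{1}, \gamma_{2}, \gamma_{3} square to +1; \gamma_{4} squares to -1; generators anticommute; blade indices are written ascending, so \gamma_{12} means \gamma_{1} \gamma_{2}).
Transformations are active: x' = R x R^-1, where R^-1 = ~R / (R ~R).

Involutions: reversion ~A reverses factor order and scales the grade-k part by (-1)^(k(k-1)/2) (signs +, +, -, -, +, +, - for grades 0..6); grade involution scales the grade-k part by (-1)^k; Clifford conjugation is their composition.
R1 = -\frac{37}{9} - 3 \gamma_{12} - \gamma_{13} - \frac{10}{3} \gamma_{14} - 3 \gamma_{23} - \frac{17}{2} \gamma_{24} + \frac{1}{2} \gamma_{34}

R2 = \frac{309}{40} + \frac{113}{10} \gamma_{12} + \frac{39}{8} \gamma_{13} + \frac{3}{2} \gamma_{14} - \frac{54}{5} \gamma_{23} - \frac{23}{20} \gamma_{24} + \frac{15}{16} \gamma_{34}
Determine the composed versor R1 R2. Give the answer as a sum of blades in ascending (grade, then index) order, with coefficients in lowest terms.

Distribute over the grade parts of R1 (each basis-blade product reordered to ascending indices, repeated generators contracted through their squares):
<R1>_0 (= -\frac{37}{9}) R2 = -\frac{3811}{120} - \frac{4181}{90} \gamma_{12} - \frac{481}{24} \gamma_{13} - \frac{37}{6} \gamma_{14} + \frac{222}{5} \gamma_{23} + \frac{851}{180} \gamma_{24} - \frac{185}{48} \gamma_{34}
<R1>_2 (= -3 \gamma_{12} - \gamma_{13} - \frac{10}{3} \gamma_{14} - 3 \gamma_{23} - \frac{17}{2} \gamma_{24} + \frac{1}{2} \gamma_{34}) R2 = \frac{1859}{160} - \frac{1921}{60} \gamma_{12} + \frac{547}{10} \gamma_{13} + \frac{563}{8} \gamma_{14} - \frac{4359}{160} \gamma_{23} - \frac{11549}{120} \gamma_{24} + \frac{6197}{80} \gamma_{34} + \frac{597}{8} \gamma_{1234}
Summing the partial products and collecting blades:
Answer: -\frac{9667}{480} - \frac{2825}{36} \gamma_{12} + \frac{4159}{120} \gamma_{13} + \frac{1541}{24} \gamma_{14} + \frac{549}{32} \gamma_{23} - \frac{6589}{72} \gamma_{24} + \frac{8833}{120} \gamma_{34} + \frac{597}{8} \gamma_{1234}


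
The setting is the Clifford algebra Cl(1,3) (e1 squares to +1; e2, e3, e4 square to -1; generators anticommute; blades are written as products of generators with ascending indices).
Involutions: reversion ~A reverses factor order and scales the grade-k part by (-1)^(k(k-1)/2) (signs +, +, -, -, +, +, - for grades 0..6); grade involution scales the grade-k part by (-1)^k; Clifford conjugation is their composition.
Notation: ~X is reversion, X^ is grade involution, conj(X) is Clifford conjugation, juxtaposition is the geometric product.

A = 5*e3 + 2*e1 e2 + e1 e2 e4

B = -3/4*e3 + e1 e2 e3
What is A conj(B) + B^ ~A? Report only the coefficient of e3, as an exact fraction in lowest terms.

first term: -15/4 + 2*e3 - 5*e1 e2 - e3 e4 + 3/2*e1 e2 e3 - 3/4*e1 e2 e3 e4
second term: -15/4 + 2*e3 + 5*e1 e2 + e3 e4 - 3/2*e1 e2 e3 - 3/4*e1 e2 e3 e4
Answer: 4


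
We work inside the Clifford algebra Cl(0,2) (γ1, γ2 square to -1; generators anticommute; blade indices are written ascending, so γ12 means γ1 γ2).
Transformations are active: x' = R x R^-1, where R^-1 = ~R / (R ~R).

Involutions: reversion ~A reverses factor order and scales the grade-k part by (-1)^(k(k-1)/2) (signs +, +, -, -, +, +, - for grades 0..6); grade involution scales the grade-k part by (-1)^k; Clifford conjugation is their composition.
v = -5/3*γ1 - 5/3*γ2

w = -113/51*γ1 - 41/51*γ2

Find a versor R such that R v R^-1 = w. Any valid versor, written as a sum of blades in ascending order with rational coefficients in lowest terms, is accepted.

Take R = v + w = -66/17*γ1 - 42/17*γ2. Because q(v) = q(w) = -50/9, conjugation by R sends v exactly to w.
Answer: -66/17*γ1 - 42/17*γ2


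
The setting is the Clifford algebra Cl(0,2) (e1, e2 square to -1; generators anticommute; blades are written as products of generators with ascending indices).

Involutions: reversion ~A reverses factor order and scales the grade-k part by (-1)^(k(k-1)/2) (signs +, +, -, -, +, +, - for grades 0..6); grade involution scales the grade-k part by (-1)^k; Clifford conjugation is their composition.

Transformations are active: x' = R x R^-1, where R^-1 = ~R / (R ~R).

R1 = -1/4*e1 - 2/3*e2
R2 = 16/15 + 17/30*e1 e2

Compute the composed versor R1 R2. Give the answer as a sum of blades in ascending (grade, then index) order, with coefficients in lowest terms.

Distribute over the terms of R1 (each basis-blade product reordered to ascending indices, repeated generators contracted through their squares):
(-1/4*e1) R2 = -4/15*e1 + 17/120*e2
(-2/3*e2) R2 = -17/45*e1 - 32/45*e2
Summing the partial products and collecting blades:
Answer: -29/45*e1 - 41/72*e2


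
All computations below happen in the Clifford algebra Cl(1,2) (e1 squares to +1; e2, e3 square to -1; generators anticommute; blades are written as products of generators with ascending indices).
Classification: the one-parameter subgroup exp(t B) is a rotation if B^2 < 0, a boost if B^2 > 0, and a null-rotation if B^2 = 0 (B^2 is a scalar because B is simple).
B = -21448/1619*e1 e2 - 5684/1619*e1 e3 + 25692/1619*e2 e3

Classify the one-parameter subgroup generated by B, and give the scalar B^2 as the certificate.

B^2 term by term: the squares give (-21448/1619)^2*(e1 e2)^2 + (-5684/1619)^2*(e1 e3)^2 + (25692/1619)^2*(e2 e3)^2 = 460016704/2621161*(+1) + 32307856/2621161*(+1) + 660078864/2621161*(-1) = -64 (each basis 2-blade squares to minus the product of its generators' squares); cross terms between blades sharing an index anticommute and cancel. So B^2 = -64.
Answer: rotation, certificate B^2 = -64. Certificate logic: -64 is a conjugation-invariant scalar, so its sign fixes rotation versus boost versus null-rotation outright.


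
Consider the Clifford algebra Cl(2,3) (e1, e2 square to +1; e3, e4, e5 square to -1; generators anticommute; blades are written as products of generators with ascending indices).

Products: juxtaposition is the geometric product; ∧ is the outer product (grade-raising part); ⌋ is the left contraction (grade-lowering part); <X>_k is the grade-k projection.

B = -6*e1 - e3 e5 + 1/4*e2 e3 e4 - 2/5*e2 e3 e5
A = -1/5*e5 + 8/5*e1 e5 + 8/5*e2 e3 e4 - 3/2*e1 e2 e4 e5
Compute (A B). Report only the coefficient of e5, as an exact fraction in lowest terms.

step 1: -2/5 + 1/5*e3 + 48/5*e5 - 8/5*e1 e3 - 6/5*e1 e5 - 2/25*e2 e3 - 16/25*e4 e5 + 16/25*e1 e2 e3 - 3/5*e1 e3 e4 - 3/8*e1 e3 e5 - 53/5*e2 e4 e5 + 81/10*e1 e2 e3 e4 + 1/20*e2 e3 e4 e5 - 2/5*e1 e2 e3 e4 e5
Answer: 48/5


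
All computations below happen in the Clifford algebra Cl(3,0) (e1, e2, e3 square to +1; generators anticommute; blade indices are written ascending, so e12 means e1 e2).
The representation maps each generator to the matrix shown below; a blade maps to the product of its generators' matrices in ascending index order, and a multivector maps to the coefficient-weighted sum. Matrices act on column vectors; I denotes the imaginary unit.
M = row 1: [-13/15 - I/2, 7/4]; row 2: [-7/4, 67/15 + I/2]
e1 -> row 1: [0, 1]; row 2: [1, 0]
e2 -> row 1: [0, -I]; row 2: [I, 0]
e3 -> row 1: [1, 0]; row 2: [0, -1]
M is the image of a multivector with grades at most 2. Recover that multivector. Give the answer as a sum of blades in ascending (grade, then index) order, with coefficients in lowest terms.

Method: 1, rho(e1), rho(e2), rho(e3) form a trace-orthogonal basis of the 2x2 complex matrices (tr(X Y) = 2 if X = Y, else 0), so M = m0*1 + m1*rho(e1) + m2*rho(e2) + m3*rho(e3) with m0 = tr(M)/2 = 9/5, m1 = tr(M rho(e1))/2 = 0, m2 = tr(M rho(e2))/2 = 7*I/4, m3 = tr(M rho(e3))/2 = -8/3 - I/2.
Multiplying table entries, the bivector images are rho(e12) = I*rho(e3), rho(e13) = -I*rho(e2), rho(e23) = I*rho(e1); with real blade coefficients the real parts of m0..m3 are the coefficients of 1, e1, e2, e3 and the imaginary parts give the bivectors (e23: Im m1, e13: -Im m2, e12: Im m3).
Answer: 9/5 - 8/3*e3 - 1/2*e12 - 7/4*e13


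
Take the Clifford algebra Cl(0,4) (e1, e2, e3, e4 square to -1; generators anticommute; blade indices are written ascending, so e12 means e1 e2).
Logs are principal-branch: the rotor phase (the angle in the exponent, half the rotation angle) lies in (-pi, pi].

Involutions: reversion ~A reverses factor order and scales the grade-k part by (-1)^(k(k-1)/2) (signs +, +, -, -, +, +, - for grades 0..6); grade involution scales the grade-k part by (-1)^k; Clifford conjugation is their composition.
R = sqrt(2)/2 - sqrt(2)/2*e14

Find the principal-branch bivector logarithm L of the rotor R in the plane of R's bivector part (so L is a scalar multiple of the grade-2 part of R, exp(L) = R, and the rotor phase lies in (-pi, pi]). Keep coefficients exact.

The scalar part of R is sqrt(2)/2, so the principal-branch rotor phase is pinned; divide the bivector part by its sine to get the unit plane — L is the phase times that plane.
Concretely: cos(phase) = sqrt(2)/2 gives phase = ±pi/4, and since phase/sin(phase) is even the sign is immaterial: L = (phase/sin(phase)) * <R>_2 = (sqrt(2)*pi/4) * <R>_2.
Answer: -pi/4*e14


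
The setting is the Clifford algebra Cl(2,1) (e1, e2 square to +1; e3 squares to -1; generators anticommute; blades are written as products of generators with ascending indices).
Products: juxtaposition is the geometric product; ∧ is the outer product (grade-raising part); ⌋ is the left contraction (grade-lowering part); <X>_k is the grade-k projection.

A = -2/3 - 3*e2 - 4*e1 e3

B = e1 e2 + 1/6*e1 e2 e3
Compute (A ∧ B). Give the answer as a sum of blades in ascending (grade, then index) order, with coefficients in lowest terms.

step 1: -2/3*e1 e2 - 1/9*e1 e2 e3
Answer: -2/3*e1 e2 - 1/9*e1 e2 e3


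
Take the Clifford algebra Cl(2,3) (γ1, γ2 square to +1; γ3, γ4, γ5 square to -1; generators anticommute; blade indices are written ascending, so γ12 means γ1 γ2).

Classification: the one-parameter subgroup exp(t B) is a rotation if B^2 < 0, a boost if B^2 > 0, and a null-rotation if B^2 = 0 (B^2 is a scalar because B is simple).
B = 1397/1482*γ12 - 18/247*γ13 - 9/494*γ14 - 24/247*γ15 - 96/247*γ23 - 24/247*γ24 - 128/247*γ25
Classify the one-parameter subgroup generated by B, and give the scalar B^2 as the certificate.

B^2 term by term: the squares give (1397/1482)^2*(γ12)^2 + (-18/247)^2*(γ13)^2 + (-9/494)^2*(γ14)^2 + (-24/247)^2*(γ15)^2 + (-96/247)^2*(γ23)^2 + (-24/247)^2*(γ24)^2 + (-128/247)^2*(γ25)^2 = 1951609/2196324*(-1) + 324/61009*(+1) + 81/244036*(+1) + 576/61009*(+1) + 9216/61009*(+1) + 576/61009*(+1) + 16384/61009*(+1) = -4/9 (each basis 2-blade squares to minus the product of its generators' squares); cross terms between blades sharing an index anticommute and cancel; the commuting (index-disjoint) pairs give grade-4 terms 2*c*c'*(blade product), which cancel blade by blade — γ1234: -864/61009 + 864/61009 = 0; γ1235: -4608/61009 + 4608/61009 = 0; γ1245: -1152/61009 + 1152/61009 = 0 — confirming B is simple. So B^2 = -4/9.
Answer: rotation, certificate B^2 = -4/9. Key observation: B^2 = -4/9 is a conjugation invariant, so its sign decides the class regardless of the surface form of B.


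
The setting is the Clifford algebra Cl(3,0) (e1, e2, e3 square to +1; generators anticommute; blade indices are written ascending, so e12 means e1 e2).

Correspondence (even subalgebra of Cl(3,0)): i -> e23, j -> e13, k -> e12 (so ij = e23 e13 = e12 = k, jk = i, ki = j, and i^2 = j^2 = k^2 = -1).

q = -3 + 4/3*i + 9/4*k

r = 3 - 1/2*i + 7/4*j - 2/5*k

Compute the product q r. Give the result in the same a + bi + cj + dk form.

In blades: q = -3 + 9/4*e12 + 4/3*e23, r = 3 - 2/5*e12 + 7/4*e13 - 1/2*e23.
Distribute q over r term by term (generator squares from the signature, products reordered to ascending indices): (-3)*r = -9 + 6/5*e12 - 21/4*e13 + 3/2*e23; (9/4*e12)*r = 9/10 + 27/4*e12 - 9/8*e13 - 63/16*e23; (4/3*e23)*r = 2/3 + 7/3*e12 + 8/15*e13 + 4*e23.
Sum: -223/30 + 617/60*e12 - 701/120*e13 + 25/16*e23; translating back through the correspondence:
Answer: -223/30 + 25/16*i - 701/120*j + 617/60*k


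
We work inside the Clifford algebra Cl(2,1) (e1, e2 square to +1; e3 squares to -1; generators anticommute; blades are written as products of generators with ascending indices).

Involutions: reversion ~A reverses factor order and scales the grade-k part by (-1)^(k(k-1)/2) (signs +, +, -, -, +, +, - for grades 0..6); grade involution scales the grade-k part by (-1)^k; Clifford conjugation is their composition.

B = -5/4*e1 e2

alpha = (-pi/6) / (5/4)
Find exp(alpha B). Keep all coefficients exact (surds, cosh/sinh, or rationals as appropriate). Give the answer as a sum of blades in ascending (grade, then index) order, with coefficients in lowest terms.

B^2 = (-5/4)^2*(e1 e2)^2 = 25/16*(-1) = -25/16 (a basis 2-blade squares to minus the product of its generators' squares).
B^2 = -25/16 — circular case — the even/odd split gives cos and sin: l = 5/4, alpha*l = -pi/6, so exp(alpha B) = cos(-pi/6) + (sin(-pi/6)/(5/4))*B = sqrt(3)/2 + (-2/5)*B.
Answer: sqrt(3)/2 + 1/2*e1 e2


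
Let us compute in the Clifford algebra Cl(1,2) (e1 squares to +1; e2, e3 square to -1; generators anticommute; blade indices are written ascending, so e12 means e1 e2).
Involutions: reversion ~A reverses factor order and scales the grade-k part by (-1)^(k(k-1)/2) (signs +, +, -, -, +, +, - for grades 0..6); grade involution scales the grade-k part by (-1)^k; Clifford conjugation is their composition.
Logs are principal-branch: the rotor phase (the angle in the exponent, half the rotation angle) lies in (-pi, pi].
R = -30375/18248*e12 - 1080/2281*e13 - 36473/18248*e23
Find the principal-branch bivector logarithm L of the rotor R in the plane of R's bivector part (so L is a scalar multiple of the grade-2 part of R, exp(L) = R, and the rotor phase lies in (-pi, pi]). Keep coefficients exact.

The scalar part of R is 0, so the principal-branch rotor phase is pinned; divide the bivector part by its sine to get the unit plane — L is the phase times that plane.
Concretely: cos(phase) = 0 gives phase = ±pi/2, and since phase/sin(phase) is even the sign is immaterial: L = (phase/sin(phase)) * <R>_2 = (pi/2) * <R>_2.
Answer: -30375*pi/36496*e12 - 540*pi/2281*e13 - 36473*pi/36496*e23


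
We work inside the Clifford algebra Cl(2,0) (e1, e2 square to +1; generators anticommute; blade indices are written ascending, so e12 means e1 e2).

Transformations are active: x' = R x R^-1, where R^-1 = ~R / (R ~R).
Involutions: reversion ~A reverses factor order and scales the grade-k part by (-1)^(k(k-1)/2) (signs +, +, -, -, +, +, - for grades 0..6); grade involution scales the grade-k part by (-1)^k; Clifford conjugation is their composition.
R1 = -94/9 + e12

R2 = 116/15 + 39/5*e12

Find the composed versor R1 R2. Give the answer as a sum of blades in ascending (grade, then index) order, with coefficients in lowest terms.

Distribute over the terms of R1 (each basis-blade product reordered to ascending indices, repeated generators contracted through their squares):
(-94/9) R2 = -10904/135 - 1222/15*e12
(e12) R2 = -39/5 + 116/15*e12
Summing the partial products and collecting blades:
Answer: -11957/135 - 1106/15*e12


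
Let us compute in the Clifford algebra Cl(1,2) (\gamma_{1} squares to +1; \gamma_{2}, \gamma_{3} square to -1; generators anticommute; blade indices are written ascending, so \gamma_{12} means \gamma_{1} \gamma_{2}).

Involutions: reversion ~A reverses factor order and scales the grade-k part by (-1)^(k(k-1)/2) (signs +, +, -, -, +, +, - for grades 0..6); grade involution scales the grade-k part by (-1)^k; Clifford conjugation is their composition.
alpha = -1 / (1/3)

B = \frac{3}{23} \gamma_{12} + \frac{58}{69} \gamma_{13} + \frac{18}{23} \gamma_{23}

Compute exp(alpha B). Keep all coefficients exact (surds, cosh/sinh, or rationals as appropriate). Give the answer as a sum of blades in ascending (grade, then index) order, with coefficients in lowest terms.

B^2 term by term: the squares give (\frac{3}{23})^2*(\gamma_{12})^2 + (\frac{58}{69})^2*(\gamma_{13})^2 + (\frac{18}{23})^2*(\gamma_{23})^2 = \frac{9}{529}*(+1) + \frac{3364}{4761}*(+1) + \frac{324}{529}*(-1) = \frac{1}{9} (each basis 2-blade squares to minus the product of its generators' squares); cross terms between blades sharing an index anticommute and cancel. So B^2 = \frac{1}{9}.
B^2 = \frac{1}{9} — the series telescopes hyperbolically here: l = \frac{1}{3}, alpha*l = -1, so exp(alpha B) = cosh(-1) + (sinh(-1)/(\frac{1}{3}))*B = \cosh{\left(1 \right)} + (- 3 \sinh{\left(1 \right)})*B.
Answer: \cosh{\left(1 \right)} - \frac{9 \sinh{\left(1 \right)}}{23} \gamma_{12} - \frac{58 \sinh{\left(1 \right)}}{23} \gamma_{13} - \frac{54 \sinh{\left(1 \right)}}{23} \gamma_{23}


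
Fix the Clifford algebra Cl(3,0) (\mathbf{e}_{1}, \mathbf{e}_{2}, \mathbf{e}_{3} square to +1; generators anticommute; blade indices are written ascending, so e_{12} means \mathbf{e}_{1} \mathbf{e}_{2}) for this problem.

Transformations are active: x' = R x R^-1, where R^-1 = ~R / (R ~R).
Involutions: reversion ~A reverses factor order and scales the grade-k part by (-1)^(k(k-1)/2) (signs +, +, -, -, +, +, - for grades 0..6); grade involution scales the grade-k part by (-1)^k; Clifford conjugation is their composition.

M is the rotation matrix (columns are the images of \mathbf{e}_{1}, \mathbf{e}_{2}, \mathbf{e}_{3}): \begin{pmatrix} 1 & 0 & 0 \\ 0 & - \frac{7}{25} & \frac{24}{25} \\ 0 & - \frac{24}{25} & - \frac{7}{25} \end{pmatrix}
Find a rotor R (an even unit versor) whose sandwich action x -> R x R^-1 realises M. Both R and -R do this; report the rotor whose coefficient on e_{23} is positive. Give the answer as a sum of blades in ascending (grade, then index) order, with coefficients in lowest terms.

Method: write R = a + b12*e_{12} + b13*e_{13} + b23*e_{23} with a^2 + b12^2 + b13^2 + b23^2 = 1 (so R^-1 = ~R). Expanding the columns R e_j ~R gives tr M = 4a^2 - 1 and, from the antisymmetric part, M21 - M12 = -4a*b12, M13 - M31 = 4a*b13, M32 - M23 = -4a*b23.
Here tr M = \frac{11}{25}, so a^2 = (1 + tr M)/4 = \frac{9}{25} and a = ±\frac{3}{5}. Taking a = \frac{3}{5}: M21 - M12 = 0, M13 - M31 = 0, M32 - M23 = -\frac{48}{25}, giving b12 = 0, b13 = 0, b23 = \frac{4}{5}, i.e. R = \frac{3}{5} + \frac{4}{5} e_{23}.
Its e_{23} coefficient is already positive.
Answer: \frac{3}{5} + \frac{4}{5} e_{23}. Uniqueness: Spin(3) -> SO(3) maps R and -R to the same rotation of trace \frac{11}{25}; fixing the sign of the e_{23} coefficient removes the ambiguity.


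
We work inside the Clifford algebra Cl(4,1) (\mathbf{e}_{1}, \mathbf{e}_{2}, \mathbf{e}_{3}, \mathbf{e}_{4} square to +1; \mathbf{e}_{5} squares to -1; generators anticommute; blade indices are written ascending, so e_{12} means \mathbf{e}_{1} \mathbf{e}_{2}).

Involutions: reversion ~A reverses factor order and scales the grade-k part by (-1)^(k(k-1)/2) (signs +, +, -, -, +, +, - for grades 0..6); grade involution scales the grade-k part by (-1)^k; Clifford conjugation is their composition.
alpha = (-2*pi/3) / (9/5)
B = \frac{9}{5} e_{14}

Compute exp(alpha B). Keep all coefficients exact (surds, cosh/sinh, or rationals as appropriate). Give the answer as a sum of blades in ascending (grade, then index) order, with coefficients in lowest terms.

B^2 = (\frac{9}{5})^2*(e_{14})^2 = \frac{81}{25}*(-1) = -\frac{81}{25} (a basis 2-blade squares to minus the product of its generators' squares).
B^2 = -\frac{81}{25} — the negative square puts this in the circular regime; l = \frac{9}{5}, alpha*l = - \frac{2 \pi}{3}, so exp(alpha B) = cos(- \frac{2 \pi}{3}) + (sin(- \frac{2 \pi}{3})/(\frac{9}{5}))*B = - \frac{1}{2} + (- \frac{5 \sqrt{3}}{18})*B.
Answer: - \frac{1}{2} - \frac{\sqrt{3}}{2} e_{14}


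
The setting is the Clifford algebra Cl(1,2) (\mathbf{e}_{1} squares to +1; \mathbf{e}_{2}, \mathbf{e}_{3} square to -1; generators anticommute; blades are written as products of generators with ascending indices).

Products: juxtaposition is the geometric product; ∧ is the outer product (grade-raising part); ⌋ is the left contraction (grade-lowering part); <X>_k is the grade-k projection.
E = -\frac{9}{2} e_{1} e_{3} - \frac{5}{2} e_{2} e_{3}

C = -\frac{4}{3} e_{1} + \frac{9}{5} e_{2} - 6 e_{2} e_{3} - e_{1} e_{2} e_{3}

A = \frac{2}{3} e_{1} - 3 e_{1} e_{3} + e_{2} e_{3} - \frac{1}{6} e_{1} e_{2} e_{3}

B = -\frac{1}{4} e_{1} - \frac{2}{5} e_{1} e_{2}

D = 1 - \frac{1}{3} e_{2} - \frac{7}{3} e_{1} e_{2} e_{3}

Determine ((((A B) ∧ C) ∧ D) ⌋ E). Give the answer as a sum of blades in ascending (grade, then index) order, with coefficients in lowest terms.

step 1: -\frac{1}{6} - \frac{4}{15} e_{2} - \frac{41}{60} e_{3} - \frac{2}{5} e_{1} e_{3} + \frac{149}{120} e_{2} e_{3} - \frac{1}{4} e_{1} e_{2} e_{3}
step 2: \frac{2}{9} e_{1} - \frac{3}{10} e_{2} - \frac{16}{45} e_{1} e_{2} - \frac{41}{45} e_{1} e_{3} + \frac{223}{100} e_{2} e_{3} - \frac{173}{225} e_{1} e_{2} e_{3}
step 3: \frac{2}{9} e_{1} - \frac{3}{10} e_{2} - \frac{58}{135} e_{1} e_{2} - \frac{41}{45} e_{1} e_{3} + \frac{223}{100} e_{2} e_{3} - \frac{724}{675} e_{1} e_{2} e_{3}
step 4: \frac{387}{40} - \frac{7}{4} e_{3}
Answer: \frac{387}{40} - \frac{7}{4} e_{3}


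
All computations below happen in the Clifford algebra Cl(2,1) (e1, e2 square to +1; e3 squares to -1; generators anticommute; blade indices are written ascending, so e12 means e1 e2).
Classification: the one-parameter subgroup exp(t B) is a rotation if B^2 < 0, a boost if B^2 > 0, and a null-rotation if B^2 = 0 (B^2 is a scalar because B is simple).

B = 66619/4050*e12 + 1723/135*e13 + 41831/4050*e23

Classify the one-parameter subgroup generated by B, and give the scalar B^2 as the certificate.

B^2 term by term: the squares give (66619/4050)^2*(e12)^2 + (1723/135)^2*(e13)^2 + (41831/4050)^2*(e23)^2 = 4438091161/16402500*(-1) + 2968729/18225*(+1) + 1749832561/16402500*(+1) = -1 (each basis 2-blade squares to minus the product of its generators' squares); cross terms between blades sharing an index anticommute and cancel. So B^2 = -1.
Answer: rotation, certificate B^2 = -1. The invariant at work: B^2 = -1 is unchanged by conjugation, hence its sign classifies the subgroup whatever basis B is written in.


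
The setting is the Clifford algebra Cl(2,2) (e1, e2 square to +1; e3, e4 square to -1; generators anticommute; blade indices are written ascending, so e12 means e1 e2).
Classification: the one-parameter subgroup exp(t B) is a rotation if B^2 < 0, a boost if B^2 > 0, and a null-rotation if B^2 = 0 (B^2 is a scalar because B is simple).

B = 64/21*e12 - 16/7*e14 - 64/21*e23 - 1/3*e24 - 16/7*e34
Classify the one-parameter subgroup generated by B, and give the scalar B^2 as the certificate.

B^2 term by term: the squares give (64/21)^2*(e12)^2 + (-16/7)^2*(e14)^2 + (-64/21)^2*(e23)^2 + (-1/3)^2*(e24)^2 + (-16/7)^2*(e34)^2 = 4096/441*(-1) + 256/49*(+1) + 4096/441*(+1) + 1/9*(+1) + 256/49*(-1) = 1/9 (each basis 2-blade squares to minus the product of its generators' squares); cross terms between blades sharing an index anticommute and cancel; the commuting (index-disjoint) pairs give grade-4 terms 2*c*c'*(blade product), which cancel blade by blade — e1234: -2048/147 + 2048/147 = 0 — confirming B is simple. So B^2 = 1/9.
Answer: boost, certificate B^2 = 1/9. No conjugation can change B^2 = 1/9; the sign gives the class.


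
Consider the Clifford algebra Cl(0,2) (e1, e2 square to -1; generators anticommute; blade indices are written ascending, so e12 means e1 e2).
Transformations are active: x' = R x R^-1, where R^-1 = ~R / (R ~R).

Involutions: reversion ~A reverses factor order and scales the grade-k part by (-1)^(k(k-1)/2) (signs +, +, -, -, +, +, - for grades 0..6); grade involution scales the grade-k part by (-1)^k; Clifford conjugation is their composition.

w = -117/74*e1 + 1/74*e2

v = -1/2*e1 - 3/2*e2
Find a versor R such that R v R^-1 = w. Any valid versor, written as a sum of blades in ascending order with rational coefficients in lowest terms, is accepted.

Key observation: q(v) = q(w) = -5/2 (sandwiches preserve the norm), so R = v + w = -77/37*e1 - 55/37*e2 works whenever it is invertible — the component of v along it is kept and (v - w)/2 reverses, sending v to w.
Answer: -77/37*e1 - 55/37*e2
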